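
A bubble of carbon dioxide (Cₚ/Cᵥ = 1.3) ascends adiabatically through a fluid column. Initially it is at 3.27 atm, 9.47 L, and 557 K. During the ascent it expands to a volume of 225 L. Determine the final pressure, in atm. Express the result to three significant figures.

Adiabatic: P₁V₁^γ = P₂V₂^γ ⇒ P₂ = P₁ (V₁/V₂)^γ.
P₂ = 3.27 × (9.47/225)^(1.3) = 0.05321 atm.

P₂ ≈ 0.0532 atm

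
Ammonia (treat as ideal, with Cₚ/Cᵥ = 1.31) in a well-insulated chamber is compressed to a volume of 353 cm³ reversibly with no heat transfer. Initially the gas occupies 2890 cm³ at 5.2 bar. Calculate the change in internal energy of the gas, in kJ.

P₂ = P₁(V₁/V₂)^γ = 5.2×(2890/353)^(1.31) = 81.69 bar.
For a reversible adiabat, W_by_gas = (P₁V₁ − P₂V₂)/(γ−1).
W_by = (520000×0.00289 − 8.169×10^6×0.000353) / (0.31) = -4455 J.
Q = 0 ⇒ ΔU = −W_by = 4455 J.

ΔU ≈ 4.45 kJ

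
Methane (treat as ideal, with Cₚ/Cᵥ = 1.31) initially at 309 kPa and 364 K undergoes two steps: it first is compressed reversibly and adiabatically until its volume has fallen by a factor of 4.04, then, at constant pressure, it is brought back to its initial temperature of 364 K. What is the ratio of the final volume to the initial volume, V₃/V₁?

V₃/V₁ ≈ 0.161

Adiabatic step: V₂/V₁ = 0.2475; T₂ = T₁·4.04^(0.31) = 561.2 K.
Isobaric step: V₃/V₂ = T₃/T₂ = 364/561.2.
V₃/V₁ = (V₂/V₁)(V₃/V₂) = 0.2475 × (364/561.2) = 0.1606.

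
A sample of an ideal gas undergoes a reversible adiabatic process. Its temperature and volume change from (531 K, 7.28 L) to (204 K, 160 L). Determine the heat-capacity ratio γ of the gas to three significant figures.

TV^(γ−1) = const ⇒ γ − 1 = ln(T₂/T₁) / ln(V₁/V₂).
γ = 1 + ln(204/531) / ln(7.28/160) = 1.31.

γ ≈ 1.31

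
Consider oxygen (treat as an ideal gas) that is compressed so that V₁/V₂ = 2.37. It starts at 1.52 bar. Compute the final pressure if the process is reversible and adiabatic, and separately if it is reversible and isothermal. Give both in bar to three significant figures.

adiabatic: 5.09 bar; isothermal: 3.60 bar

For a diatomic ideal gas γ = 7/5.
Isothermal: P₂ = P₁(V₁/V₂) = 1.52×2.37 = 3.602 bar.
Adiabatic: P₂ = P₁(V₁/V₂)^γ = 1.52×2.37^(7/5) = 5.087 bar.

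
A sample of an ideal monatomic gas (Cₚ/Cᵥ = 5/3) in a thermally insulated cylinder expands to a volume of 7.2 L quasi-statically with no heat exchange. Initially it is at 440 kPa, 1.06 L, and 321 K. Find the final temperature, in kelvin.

T₂ ≈ 89.5 K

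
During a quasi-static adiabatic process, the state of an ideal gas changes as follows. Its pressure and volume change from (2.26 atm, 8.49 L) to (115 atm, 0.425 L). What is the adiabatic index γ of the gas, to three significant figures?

PV^γ = const ⇒ γ = ln(P₂/P₁) / ln(V₁/V₂).
γ = ln(115/2.26) / ln(8.49/0.425) = 1.312.

γ ≈ 1.31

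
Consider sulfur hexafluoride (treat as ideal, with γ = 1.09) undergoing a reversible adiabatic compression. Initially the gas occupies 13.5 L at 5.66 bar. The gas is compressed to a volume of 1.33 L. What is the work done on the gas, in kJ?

W ≈ 19.7 kJ

P₂ = P₁(V₁/V₂)^γ = 5.66×(13.5/1.33)^(1.09) = 70.78 bar.
For a reversible adiabat, W_by_gas = (P₁V₁ − P₂V₂)/(γ−1).
W_by = (566000×0.0135 − 7.078×10^6×0.00133) / (0.09) = -19690 J.
W_on_gas = −W_by = 19690 J.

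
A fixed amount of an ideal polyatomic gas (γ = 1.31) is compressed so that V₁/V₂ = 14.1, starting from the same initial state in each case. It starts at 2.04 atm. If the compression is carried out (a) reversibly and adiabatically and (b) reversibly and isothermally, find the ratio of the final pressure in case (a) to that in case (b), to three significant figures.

P_adiabatic / P_isothermal ≈ 2.27

Isothermal: P_b = P₁(V₁/V₂) = 2.04×14.1.
Adiabatic: P_a = P₁(V₁/V₂)^γ = 2.04×14.1^(1.31).
P_a/P_b = (V₁/V₂)^(γ−1) = 14.1^(0.31) = 2.271.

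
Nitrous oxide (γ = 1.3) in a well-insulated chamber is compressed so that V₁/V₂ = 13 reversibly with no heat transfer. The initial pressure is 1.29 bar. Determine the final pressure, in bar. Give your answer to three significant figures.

Since PV^γ is constant along a reversible adiabat, P₂ = P₁ (V₁/V₂)^γ.
P₂ = 1.29 × 13^(1.3) = 36.2 bar.

P₂ ≈ 36.2 bar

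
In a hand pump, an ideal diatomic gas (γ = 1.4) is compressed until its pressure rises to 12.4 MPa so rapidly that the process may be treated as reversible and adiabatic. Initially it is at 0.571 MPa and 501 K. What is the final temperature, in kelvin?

T₂ ≈ 1210 K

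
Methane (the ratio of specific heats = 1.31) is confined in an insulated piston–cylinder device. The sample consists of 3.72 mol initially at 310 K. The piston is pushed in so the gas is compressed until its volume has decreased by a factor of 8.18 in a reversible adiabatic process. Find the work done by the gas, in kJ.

For a reversible adiabat TV^(γ−1) is constant, so T₂ = T₁ (V₁/V₂)^(γ−1).
T₂ = 310 × 8.18^(0.31) = 594.7 K.
Q = 0, so ΔU = W_on_gas = nCᵥΔT with Cᵥ = R/(γ−1) = 26.82 J/(mol·K).
ΔU = 3.72 × 26.82 × (594.7 − 310) = 28410 J.
Work done by the gas = −ΔU = -28410 J.

W ≈ -28.4 kJ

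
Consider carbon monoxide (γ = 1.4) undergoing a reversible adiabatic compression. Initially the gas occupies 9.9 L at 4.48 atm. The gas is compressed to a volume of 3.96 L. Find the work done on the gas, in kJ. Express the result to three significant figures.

W ≈ 4.97 kJ

P₂ = P₁(V₁/V₂)^γ = 4.48×(9.9/3.96)^(1.4) = 16.16 atm.
For a reversible adiabat, W_by_gas = (P₁V₁ − P₂V₂)/(γ−1).
W_by = (453900×0.0099 − 1.637×10^6×0.00396) / (0.4) = -4974 J.
W_on_gas = −W_by = 4974 J.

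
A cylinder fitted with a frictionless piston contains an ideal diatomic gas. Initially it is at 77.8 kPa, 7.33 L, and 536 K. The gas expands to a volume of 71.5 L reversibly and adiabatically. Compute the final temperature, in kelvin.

For a reversible adiabat TV^(γ−1) is constant, so T₂ = T₁ (V₁/V₂)^(γ−1).
γ = 7/5 for a diatomic ideal gas.
T₂ = 536 × (7.33/71.5)^(2/5) = 215.5 K.

T₂ ≈ 216 K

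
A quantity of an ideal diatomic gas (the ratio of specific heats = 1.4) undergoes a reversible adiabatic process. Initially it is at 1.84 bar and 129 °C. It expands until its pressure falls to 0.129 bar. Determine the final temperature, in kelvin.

Along an adiabat T P^((1−γ)/γ) is constant, so T₂ = T₁ (P₂/P₁)^((γ−1)/γ).
T₁ = 129 °C = 402.1 K.
T₂ = 402.1 × (0.129/1.84)^(0.286) = 188.2 K.

T₂ ≈ 188 K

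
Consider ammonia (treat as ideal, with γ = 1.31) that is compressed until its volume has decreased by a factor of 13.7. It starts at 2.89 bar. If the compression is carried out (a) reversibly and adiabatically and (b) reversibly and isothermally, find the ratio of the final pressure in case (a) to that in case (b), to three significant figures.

Isothermal: P_b = P₁(V₁/V₂) = 2.89×13.7.
Adiabatic: P_a = P₁(V₁/V₂)^γ = 2.89×13.7^(1.31).
P_a/P_b = (V₁/V₂)^(γ−1) = 13.7^(0.31) = 2.251.

P_adiabatic / P_isothermal ≈ 2.25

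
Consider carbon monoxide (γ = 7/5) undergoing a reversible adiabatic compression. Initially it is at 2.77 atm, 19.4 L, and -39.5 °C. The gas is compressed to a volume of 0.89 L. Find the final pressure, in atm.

Since PV^γ is constant along a reversible adiabat, P₂ = P₁ (V₁/V₂)^γ.
P₂ = 2.77 × (19.4/0.89)^(7/5) = 207.1 atm.

P₂ ≈ 207 atm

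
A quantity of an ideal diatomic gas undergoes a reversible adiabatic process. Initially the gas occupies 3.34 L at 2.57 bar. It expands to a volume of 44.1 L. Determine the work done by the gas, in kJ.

γ = 7/5 for a diatomic ideal gas.
P₂ = P₁(V₁/V₂)^γ = 2.57×(3.34/44.1)^(7/5) = 0.06934 bar.
For a reversible adiabat, W_by_gas = (P₁V₁ − P₂V₂)/(γ−1).
W_by = (257000×0.00334 − 6934×0.0441) / (2/5) = 1382 J.

W ≈ 1.38 kJ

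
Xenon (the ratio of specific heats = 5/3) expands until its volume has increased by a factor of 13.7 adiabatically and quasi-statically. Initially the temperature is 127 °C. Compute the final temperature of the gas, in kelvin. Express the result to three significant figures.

T₂ ≈ 69.9 K

For a reversible adiabat TV^(γ−1) is constant, so T₂ = T₁ (V₁/V₂)^(γ−1).
T₁ = 127 °C = 400.1 K.
T₂ = 400.1 × (1/13.7)^(2/3) = 69.89 K.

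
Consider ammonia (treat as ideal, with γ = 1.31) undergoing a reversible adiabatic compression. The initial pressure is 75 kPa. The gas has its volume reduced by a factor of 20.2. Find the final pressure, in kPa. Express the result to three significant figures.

Since PV^γ is constant along a reversible adiabat, P₂ = P₁ (V₁/V₂)^γ.
P₂ = 75 × 20.2^(1.31) = 3847 kPa.

P₂ ≈ 3850 kPa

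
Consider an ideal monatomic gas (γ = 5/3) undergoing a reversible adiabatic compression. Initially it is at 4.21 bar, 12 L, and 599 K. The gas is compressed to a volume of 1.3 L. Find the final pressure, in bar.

Adiabatic: P₁V₁^γ = P₂V₂^γ ⇒ P₂ = P₁ (V₁/V₂)^γ.
P₂ = 4.21 × (12/1.3)^(5/3) = 171 bar.

P₂ ≈ 171 bar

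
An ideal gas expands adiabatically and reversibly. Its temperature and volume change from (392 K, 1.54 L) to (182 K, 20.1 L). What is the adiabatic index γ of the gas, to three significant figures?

TV^(γ−1) = const ⇒ γ − 1 = ln(T₂/T₁) / ln(V₁/V₂).
γ = 1 + ln(182/392) / ln(1.54/20.1) = 1.299.

γ ≈ 1.30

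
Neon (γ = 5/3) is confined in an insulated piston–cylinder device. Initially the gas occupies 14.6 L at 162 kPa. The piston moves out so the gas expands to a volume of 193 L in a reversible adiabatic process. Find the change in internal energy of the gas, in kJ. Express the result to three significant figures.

P₂ = P₁(V₁/V₂)^γ = 162×(14.6/193)^(5/3) = 2.192 kPa.
For a reversible adiabat, W_by_gas = (P₁V₁ − P₂V₂)/(γ−1).
W_by = (162000×0.0146 − 2192×0.193) / (2/3) = 2913 J.
Q = 0 ⇒ ΔU = −W_by = -2913 J.

ΔU ≈ -2.91 kJ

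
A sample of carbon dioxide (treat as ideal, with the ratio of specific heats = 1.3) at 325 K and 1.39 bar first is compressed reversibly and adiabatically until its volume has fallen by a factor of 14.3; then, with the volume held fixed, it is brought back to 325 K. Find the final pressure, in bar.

P₃ ≈ 19.9 bar

Adiabatic step (PV^γ = const): P₂ = 1.39×14.3^(1.3) = 44.15 bar; T₂ = 325×14.3^(0.3) = 721.9 K.
Isochoric: P₃ = P₂(T₃/T₂) = 44.15 × (325/721.9) = 19.88 bar.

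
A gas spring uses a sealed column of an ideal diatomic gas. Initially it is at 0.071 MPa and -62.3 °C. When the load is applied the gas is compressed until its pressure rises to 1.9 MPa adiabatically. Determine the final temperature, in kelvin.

T₂ ≈ 539 K

Along an adiabat T P^((1−γ)/γ) is constant, so T₂ = T₁ (P₂/P₁)^((γ−1)/γ).
For a diatomic ideal gas γ = 7/5, so (γ−1)/γ = 2/7.
T₁ = -62.3 °C = 210.8 K.
T₂ = 210.8 × (1.9/0.071)^(2/7) = 539.3 K.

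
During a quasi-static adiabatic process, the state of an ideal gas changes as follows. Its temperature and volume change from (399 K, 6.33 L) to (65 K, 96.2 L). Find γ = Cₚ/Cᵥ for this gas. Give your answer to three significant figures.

γ ≈ 1.67

TV^(γ−1) = const ⇒ γ − 1 = ln(T₂/T₁) / ln(V₁/V₂).
γ = 1 + ln(65/399) / ln(6.33/96.2) = 1.667.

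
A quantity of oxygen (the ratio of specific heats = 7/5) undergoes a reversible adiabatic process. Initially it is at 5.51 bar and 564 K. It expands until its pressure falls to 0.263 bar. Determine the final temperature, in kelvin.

Adiabatic: T₂/T₁ = (P₂/P₁)^((γ−1)/γ).
T₂ = 564 × (0.263/5.51)^(2/7) = 236.5 K.

T₂ ≈ 236 K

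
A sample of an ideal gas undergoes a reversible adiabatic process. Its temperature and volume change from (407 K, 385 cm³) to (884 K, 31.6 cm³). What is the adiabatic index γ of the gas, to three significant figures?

TV^(γ−1) = const ⇒ γ − 1 = ln(T₂/T₁) / ln(V₁/V₂).
γ = 1 + ln(884/407) / ln(385/31.6) = 1.31.

γ ≈ 1.31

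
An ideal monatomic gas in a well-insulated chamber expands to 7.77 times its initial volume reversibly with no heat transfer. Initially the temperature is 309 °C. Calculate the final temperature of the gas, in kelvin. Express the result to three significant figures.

Adiabatic: T₁V₁^(γ−1) = T₂V₂^(γ−1) ⇒ T₂ = T₁ (V₁/V₂)^(γ−1).
For a monatomic ideal gas γ = 5/3, so γ−1 = 2/3.
T₁ = 309 °C = 582.1 K.
T₂ = 582.1 × (1/7.77)^(2/3) = 148.4 K.

T₂ ≈ 148 K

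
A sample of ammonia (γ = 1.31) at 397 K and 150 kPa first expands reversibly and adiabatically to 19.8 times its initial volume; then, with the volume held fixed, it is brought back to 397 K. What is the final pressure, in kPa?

P₃ ≈ 7.58 kPa

Adiabatic step (PV^γ = const): P₂ = 150×(1/19.8)^(1.31) = 3.002 kPa; T₂ = 397×(1/19.8)^(0.31) = 157.3 K.
Isochoric: P₃ = P₂(T₃/T₂) = 3.002 × (397/157.3) = 7.576 kPa.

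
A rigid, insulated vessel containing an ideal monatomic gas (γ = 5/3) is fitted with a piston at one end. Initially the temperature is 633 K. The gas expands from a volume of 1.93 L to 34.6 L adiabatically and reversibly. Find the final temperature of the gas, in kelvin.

For a reversible adiabat TV^(γ−1) is constant, so T₂ = T₁ (V₁/V₂)^(γ−1).
T₂ = 633 × (1.93/34.6)^(2/3) = 92.41 K.

T₂ ≈ 92.4 K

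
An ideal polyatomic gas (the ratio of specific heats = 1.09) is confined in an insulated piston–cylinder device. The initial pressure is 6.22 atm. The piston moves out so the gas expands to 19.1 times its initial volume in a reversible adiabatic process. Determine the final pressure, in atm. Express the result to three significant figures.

P₂ ≈ 0.250 atm

Since PV^γ is constant along a reversible adiabat, P₂ = P₁ (V₁/V₂)^γ.
P₂ = 6.22 × (1/19.1)^(1.09) = 0.2497 atm.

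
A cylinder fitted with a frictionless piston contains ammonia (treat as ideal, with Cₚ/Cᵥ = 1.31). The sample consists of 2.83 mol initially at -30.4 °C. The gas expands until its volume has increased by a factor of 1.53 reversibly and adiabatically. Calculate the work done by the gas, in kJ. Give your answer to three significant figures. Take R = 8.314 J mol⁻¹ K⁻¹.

W ≈ 2.28 kJ

Adiabatic: T₁V₁^(γ−1) = T₂V₂^(γ−1) ⇒ T₂ = T₁ (V₁/V₂)^(γ−1).
T₁ = -30.4 °C = 242.7 K.
T₂ = 242.7 × (1/1.53)^(0.31) = 212.8 K.
Q = 0, so ΔU = W_on_gas = nCᵥΔT with Cᵥ = R/(γ−1) = 26.82 J/(mol·K).
ΔU = 2.83 × 26.82 × (212.8 − 242.7) = -2276 J.
Work done by the gas = −ΔU = 2276 J.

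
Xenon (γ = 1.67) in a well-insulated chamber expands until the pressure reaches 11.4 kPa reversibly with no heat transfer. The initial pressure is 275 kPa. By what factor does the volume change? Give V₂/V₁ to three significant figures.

V₂/V₁ ≈ 6.73

From PV^γ = const, V₂/V₁ = (P₁/P₂)^(1/γ).
V₂/V₁ = (275/11.4)^(0.599) = 6.727.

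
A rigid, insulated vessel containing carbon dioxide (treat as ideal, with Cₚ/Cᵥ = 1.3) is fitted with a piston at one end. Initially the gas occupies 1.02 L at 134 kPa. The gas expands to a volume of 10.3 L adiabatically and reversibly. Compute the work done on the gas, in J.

W ≈ -228 J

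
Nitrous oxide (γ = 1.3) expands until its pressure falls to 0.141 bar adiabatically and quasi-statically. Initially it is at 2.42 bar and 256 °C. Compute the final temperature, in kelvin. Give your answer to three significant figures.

T₂ ≈ 275 K

Along an adiabat T P^((1−γ)/γ) is constant, so T₂ = T₁ (P₂/P₁)^((γ−1)/γ).
T₁ = 256 °C = 529.1 K.
T₂ = 529.1 × (0.141/2.42)^(0.231) = 274.6 K.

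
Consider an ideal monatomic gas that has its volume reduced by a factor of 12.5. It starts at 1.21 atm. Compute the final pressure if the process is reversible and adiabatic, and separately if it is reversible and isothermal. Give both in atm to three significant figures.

adiabatic: 81.5 atm; isothermal: 15.1 atm

For a monatomic ideal gas γ = 5/3.
Isothermal: P₂ = P₁(V₁/V₂) = 1.21×12.5 = 15.12 atm.
Adiabatic: P₂ = P₁(V₁/V₂)^γ = 1.21×12.5^(5/3) = 81.46 atm.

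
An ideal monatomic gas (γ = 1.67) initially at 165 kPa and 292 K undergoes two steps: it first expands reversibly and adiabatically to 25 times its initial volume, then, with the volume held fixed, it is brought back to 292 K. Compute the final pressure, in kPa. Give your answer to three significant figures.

P₃ ≈ 6.60 kPa

Adiabatic step (PV^γ = const): P₂ = 165×(1/25)^(1.67) = 0.7637 kPa; T₂ = 292×(1/25)^(0.67) = 33.79 K.
Isochoric: P₃ = P₂(T₃/T₂) = 0.7637 × (292/33.79) = 6.6 kPa.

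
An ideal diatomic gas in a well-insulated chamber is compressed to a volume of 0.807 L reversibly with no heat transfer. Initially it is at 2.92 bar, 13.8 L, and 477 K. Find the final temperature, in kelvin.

T₂ ≈ 1480 K

Adiabatic: T₁V₁^(γ−1) = T₂V₂^(γ−1) ⇒ T₂ = T₁ (V₁/V₂)^(γ−1).
γ = 7/5 for a diatomic ideal gas.
T₂ = 477 × (13.8/0.807)^(2/5) = 1485 K.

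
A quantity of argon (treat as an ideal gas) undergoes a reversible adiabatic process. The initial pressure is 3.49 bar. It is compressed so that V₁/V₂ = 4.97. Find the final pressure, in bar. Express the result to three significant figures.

P₂ ≈ 50.5 bar

Adiabatic: P₁V₁^γ = P₂V₂^γ ⇒ P₂ = P₁ (V₁/V₂)^γ.
For a monatomic ideal gas γ = 5/3.
P₂ = 3.49 × 4.97^(5/3) = 50.51 bar.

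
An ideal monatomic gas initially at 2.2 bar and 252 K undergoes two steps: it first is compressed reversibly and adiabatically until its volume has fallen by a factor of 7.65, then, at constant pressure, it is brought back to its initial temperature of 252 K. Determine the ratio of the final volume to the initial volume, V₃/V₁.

For a monatomic ideal gas γ = 5/3.
Adiabatic step: V₂/V₁ = 0.1307; T₂ = T₁·7.65^(2/3) = 978.4 K.
Isobaric step: V₃/V₂ = T₃/T₂ = 252/978.4.
V₃/V₁ = (V₂/V₁)(V₃/V₂) = 0.1307 × (252/978.4) = 0.03367.

V₃/V₁ ≈ 0.0337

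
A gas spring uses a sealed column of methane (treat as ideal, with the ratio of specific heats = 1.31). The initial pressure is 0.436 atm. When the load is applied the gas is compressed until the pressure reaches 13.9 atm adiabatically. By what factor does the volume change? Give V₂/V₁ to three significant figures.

V₂/V₁ ≈ 0.0712

From PV^γ = const, V₂/V₁ = (P₁/P₂)^(1/γ).
V₂/V₁ = (0.436/13.9)^(0.763) = 0.07117.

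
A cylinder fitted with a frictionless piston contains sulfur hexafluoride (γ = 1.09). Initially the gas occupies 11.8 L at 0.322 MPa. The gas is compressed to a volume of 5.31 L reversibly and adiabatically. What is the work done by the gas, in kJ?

W ≈ -3.15 kJ

P₂ = P₁(V₁/V₂)^γ = 0.322×(11.8/5.31)^(1.09) = 0.7689 MPa.
For a reversible adiabat, W_by_gas = (P₁V₁ − P₂V₂)/(γ−1).
W_by = (322000×0.0118 − 768900×0.00531) / (0.09) = -3146 J.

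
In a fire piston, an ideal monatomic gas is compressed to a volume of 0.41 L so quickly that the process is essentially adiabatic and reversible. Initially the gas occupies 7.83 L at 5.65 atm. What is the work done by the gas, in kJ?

W ≈ -41.3 kJ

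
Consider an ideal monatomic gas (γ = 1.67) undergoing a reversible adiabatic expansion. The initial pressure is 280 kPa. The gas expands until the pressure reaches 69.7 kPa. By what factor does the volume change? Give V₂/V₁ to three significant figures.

V₂/V₁ ≈ 2.30

From PV^γ = const, V₂/V₁ = (P₁/P₂)^(1/γ).
V₂/V₁ = (280/69.7)^(0.599) = 2.299.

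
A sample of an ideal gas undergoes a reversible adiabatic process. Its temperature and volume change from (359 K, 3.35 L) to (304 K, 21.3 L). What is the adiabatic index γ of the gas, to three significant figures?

TV^(γ−1) = const ⇒ γ − 1 = ln(T₂/T₁) / ln(V₁/V₂).
γ = 1 + ln(304/359) / ln(3.35/21.3) = 1.09.

γ ≈ 1.09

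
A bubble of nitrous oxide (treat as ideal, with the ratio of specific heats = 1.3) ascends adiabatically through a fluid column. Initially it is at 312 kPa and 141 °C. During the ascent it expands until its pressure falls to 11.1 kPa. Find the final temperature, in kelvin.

T₂ ≈ 192 K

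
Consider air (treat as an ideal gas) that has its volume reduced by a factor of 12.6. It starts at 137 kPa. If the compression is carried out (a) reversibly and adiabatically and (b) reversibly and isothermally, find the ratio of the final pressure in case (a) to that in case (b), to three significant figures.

For a diatomic ideal gas γ = 7/5.
Isothermal: P_b = P₁(V₁/V₂) = 137×12.6.
Adiabatic: P_a = P₁(V₁/V₂)^γ = 137×12.6^(7/5).
P_a/P_b = (V₁/V₂)^(γ−1) = 12.6^(2/5) = 2.755.

P_adiabatic / P_isothermal ≈ 2.76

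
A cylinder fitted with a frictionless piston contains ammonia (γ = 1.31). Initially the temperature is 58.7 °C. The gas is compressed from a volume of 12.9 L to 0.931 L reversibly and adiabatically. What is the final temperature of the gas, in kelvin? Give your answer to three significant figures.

For a reversible adiabat TV^(γ−1) is constant, so T₂ = T₁ (V₁/V₂)^(γ−1).
T₁ = 58.7 °C = 331.8 K.
T₂ = 331.8 × (12.9/0.931)^(0.31) = 749.6 K.

T₂ ≈ 750 K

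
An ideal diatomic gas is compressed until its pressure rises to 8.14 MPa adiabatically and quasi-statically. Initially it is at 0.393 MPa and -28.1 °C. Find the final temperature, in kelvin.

T₂ ≈ 583 K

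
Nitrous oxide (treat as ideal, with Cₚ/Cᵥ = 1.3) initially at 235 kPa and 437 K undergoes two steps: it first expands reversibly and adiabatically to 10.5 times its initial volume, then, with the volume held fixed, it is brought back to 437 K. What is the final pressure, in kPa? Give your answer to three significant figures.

P₃ ≈ 22.4 kPa

Adiabatic step (PV^γ = const): P₂ = 235×(1/10.5)^(1.3) = 11.05 kPa; T₂ = 437×(1/10.5)^(0.3) = 215.8 K.
Isochoric: P₃ = P₂(T₃/T₂) = 11.05 × (437/215.8) = 22.38 kPa.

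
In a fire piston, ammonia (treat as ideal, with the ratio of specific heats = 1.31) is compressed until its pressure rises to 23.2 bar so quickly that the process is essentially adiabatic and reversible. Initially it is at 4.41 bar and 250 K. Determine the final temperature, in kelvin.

T₂ ≈ 370 K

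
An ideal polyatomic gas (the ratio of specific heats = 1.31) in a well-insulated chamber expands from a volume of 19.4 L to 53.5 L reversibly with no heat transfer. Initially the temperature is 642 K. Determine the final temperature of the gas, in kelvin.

T₂ ≈ 469 K

Adiabatic: T₁V₁^(γ−1) = T₂V₂^(γ−1) ⇒ T₂ = T₁ (V₁/V₂)^(γ−1).
T₂ = 642 × (19.4/53.5)^(0.31) = 468.8 K.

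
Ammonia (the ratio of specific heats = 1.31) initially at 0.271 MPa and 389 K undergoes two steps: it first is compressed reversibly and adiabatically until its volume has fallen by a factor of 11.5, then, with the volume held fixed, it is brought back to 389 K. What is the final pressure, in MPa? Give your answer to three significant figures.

P₃ ≈ 3.12 MPa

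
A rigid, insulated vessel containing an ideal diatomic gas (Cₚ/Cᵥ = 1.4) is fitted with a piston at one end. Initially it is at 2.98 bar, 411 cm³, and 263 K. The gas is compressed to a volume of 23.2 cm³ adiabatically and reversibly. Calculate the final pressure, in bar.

P₂ ≈ 167 bar

Since PV^γ is constant along a reversible adiabat, P₂ = P₁ (V₁/V₂)^γ.
P₂ = 2.98 × (411/23.2)^(1.4) = 166.7 bar.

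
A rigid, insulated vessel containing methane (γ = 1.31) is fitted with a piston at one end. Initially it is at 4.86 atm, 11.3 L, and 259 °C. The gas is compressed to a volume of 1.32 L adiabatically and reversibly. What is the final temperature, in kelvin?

T₂ ≈ 1040 K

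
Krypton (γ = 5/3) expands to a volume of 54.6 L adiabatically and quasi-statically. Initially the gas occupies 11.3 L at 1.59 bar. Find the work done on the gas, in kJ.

W ≈ -1.75 kJ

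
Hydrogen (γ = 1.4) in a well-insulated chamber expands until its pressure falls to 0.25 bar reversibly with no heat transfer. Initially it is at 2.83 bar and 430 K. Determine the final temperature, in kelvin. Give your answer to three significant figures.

Along an adiabat T P^((1−γ)/γ) is constant, so T₂ = T₁ (P₂/P₁)^((γ−1)/γ).
T₂ = 430 × (0.25/2.83)^(0.286) = 215 K.

T₂ ≈ 215 K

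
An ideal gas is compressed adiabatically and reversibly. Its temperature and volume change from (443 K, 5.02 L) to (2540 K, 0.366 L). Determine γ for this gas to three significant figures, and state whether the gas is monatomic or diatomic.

γ ≈ 1.67; monatomic

TV^(γ−1) = const ⇒ γ − 1 = ln(T₂/T₁) / ln(V₁/V₂).
γ = 1 + ln(2540/443) / ln(5.02/0.366) = 1.667.
γ ≈ 1.67 is close to 5/3, so the gas is monatomic.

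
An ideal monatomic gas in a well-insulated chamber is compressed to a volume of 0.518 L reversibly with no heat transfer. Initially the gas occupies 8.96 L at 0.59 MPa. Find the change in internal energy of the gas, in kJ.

γ = 5/3 for a monatomic ideal gas.
P₂ = P₁(V₁/V₂)^γ = 0.59×(8.96/0.518)^(5/3) = 68.26 MPa.
For a reversible adiabat, W_by_gas = (P₁V₁ − P₂V₂)/(γ−1).
W_by = (590000×0.00896 − 6.826×10^7×0.000518) / (2/3) = -45110 J.
Q = 0 ⇒ ΔU = −W_by = 45110 J.

ΔU ≈ 45.1 kJ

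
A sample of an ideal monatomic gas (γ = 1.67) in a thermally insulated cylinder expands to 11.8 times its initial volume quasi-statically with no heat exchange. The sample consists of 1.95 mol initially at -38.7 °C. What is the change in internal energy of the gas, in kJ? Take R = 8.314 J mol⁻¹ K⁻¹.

ΔU ≈ -4.59 kJ

For a reversible adiabat TV^(γ−1) is constant, so T₂ = T₁ (V₁/V₂)^(γ−1).
T₁ = -38.7 °C = 234.4 K.
T₂ = 234.4 × (1/11.8)^(0.67) = 44.86 K.
Q = 0, so ΔU = W_on_gas = nCᵥΔT with Cᵥ = R/(γ−1) = 12.41 J/(mol·K).
ΔU = 1.95 × 12.41 × (44.86 − 234.4) = -4588 J.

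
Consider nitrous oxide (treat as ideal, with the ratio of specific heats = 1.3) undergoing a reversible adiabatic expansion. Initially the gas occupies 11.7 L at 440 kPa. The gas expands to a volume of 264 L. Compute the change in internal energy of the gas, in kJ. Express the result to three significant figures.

ΔU ≈ -10.4 kJ

P₂ = P₁(V₁/V₂)^γ = 440×(11.7/264)^(1.3) = 7.656 kPa.
For a reversible adiabat, W_by_gas = (P₁V₁ − P₂V₂)/(γ−1).
W_by = (440000×0.0117 − 7656×0.264) / (0.3) = 10420 J.
Q = 0 ⇒ ΔU = −W_by = -10420 J.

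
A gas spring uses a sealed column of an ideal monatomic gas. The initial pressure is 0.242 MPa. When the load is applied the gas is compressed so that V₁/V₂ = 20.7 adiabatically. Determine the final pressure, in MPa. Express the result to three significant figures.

Adiabatic: P₁V₁^γ = P₂V₂^γ ⇒ P₂ = P₁ (V₁/V₂)^γ.
For a monatomic ideal gas γ = 5/3.
P₂ = 0.242 × 20.7^(5/3) = 37.77 MPa.

P₂ ≈ 37.8 MPa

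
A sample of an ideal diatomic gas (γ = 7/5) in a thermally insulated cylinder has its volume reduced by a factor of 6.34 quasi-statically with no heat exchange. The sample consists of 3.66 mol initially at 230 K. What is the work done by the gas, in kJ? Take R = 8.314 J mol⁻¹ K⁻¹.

W ≈ -19.1 kJ

Adiabatic: T₁V₁^(γ−1) = T₂V₂^(γ−1) ⇒ T₂ = T₁ (V₁/V₂)^(γ−1).
T₂ = 230 × 6.34^(2/5) = 481.5 K.
Q = 0, so ΔU = W_on_gas = nCᵥΔT with Cᵥ = R/(γ−1) = 20.79 J/(mol·K).
ΔU = 3.66 × 20.79 × (481.5 − 230) = 19130 J.
Work done by the gas = −ΔU = -19130 J.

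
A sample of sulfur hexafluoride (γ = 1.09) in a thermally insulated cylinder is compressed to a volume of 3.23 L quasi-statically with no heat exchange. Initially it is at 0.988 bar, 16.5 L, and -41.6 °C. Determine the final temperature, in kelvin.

Adiabatic: T₁V₁^(γ−1) = T₂V₂^(γ−1) ⇒ T₂ = T₁ (V₁/V₂)^(γ−1).
T₁ = -41.6 °C = 231.5 K.
T₂ = 231.5 × (16.5/3.23)^(0.09) = 268.2 K.

T₂ ≈ 268 K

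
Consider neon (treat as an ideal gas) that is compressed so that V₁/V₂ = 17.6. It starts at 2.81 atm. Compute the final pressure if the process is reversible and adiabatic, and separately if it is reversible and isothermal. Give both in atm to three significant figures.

For a monatomic ideal gas γ = 5/3.
Isothermal: P₂ = P₁(V₁/V₂) = 2.81×17.6 = 49.46 atm.
Adiabatic: P₂ = P₁(V₁/V₂)^γ = 2.81×17.6^(5/3) = 334.6 atm.

adiabatic: 335 atm; isothermal: 49.5 atm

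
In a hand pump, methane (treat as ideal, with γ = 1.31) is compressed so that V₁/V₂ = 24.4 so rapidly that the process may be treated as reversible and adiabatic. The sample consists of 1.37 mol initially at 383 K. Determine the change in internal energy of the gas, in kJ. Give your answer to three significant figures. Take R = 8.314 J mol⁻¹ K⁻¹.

For a reversible adiabat TV^(γ−1) is constant, so T₂ = T₁ (V₁/V₂)^(γ−1).
T₂ = 383 × 24.4^(0.31) = 1031 K.
Q = 0, so ΔU = W_on_gas = nCᵥΔT with Cᵥ = R/(γ−1) = 26.82 J/(mol·K).
ΔU = 1.37 × 26.82 × (1031 − 383) = 23810 J.

ΔU ≈ 23.8 kJ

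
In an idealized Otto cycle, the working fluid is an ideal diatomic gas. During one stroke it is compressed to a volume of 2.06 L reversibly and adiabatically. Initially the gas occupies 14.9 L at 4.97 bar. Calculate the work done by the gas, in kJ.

γ = 7/5 for a diatomic ideal gas.
P₂ = P₁(V₁/V₂)^γ = 4.97×(14.9/2.06)^(7/5) = 79.32 bar.
For a reversible adiabat, W_by_gas = (P₁V₁ − P₂V₂)/(γ−1).
W_by = (497000×0.0149 − 7.932×10^6×0.00206) / (2/5) = -22340 J.

W ≈ -22.3 kJ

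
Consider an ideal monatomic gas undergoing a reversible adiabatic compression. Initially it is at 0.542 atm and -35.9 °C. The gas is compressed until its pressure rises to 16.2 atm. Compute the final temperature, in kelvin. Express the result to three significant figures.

T₂ ≈ 923 K

Adiabatic: T₂/T₁ = (P₂/P₁)^((γ−1)/γ).
For a monatomic ideal gas γ = 5/3, so (γ−1)/γ = 2/5.
T₁ = -35.9 °C = 237.2 K.
T₂ = 237.2 × (16.2/0.542)^(2/5) = 923.4 K.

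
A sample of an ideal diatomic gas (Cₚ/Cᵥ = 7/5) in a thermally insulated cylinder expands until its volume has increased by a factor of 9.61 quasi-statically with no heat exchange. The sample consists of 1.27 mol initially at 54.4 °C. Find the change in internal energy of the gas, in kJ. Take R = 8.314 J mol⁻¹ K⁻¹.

ΔU ≈ -5.15 kJ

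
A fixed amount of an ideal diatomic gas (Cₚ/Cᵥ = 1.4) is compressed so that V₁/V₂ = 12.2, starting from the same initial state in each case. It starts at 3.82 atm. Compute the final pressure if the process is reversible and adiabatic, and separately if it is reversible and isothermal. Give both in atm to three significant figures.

Isothermal: P₂ = P₁(V₁/V₂) = 3.82×12.2 = 46.6 atm.
Adiabatic: P₂ = P₁(V₁/V₂)^γ = 3.82×12.2^(1.4) = 126.8 atm.

adiabatic: 127 atm; isothermal: 46.6 atm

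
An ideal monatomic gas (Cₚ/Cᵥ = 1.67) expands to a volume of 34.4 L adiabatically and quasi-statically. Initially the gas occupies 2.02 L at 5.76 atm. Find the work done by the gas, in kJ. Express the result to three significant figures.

W ≈ 1.50 kJ

P₂ = P₁(V₁/V₂)^γ = 5.76×(2.02/34.4)^(1.67) = 0.05062 atm.
For a reversible adiabat, W_by_gas = (P₁V₁ − P₂V₂)/(γ−1).
W_by = (583600×0.00202 − 5129×0.0344) / (0.67) = 1496 J.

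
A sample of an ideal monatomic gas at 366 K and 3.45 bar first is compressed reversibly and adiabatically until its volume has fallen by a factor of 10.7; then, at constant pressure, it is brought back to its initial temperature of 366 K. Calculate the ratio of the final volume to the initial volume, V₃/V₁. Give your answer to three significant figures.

V₃/V₁ ≈ 0.0192

For a monatomic ideal gas γ = 5/3.
Adiabatic step: V₂/V₁ = 0.09346; T₂ = T₁·10.7^(2/3) = 1777 K.
Isobaric step: V₃/V₂ = T₃/T₂ = 366/1777.
V₃/V₁ = (V₂/V₁)(V₃/V₂) = 0.09346 × (366/1777) = 0.01925.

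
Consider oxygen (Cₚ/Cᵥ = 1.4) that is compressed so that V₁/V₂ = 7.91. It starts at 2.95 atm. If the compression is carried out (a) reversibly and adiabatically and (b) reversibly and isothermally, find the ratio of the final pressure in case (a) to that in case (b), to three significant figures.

P_adiabatic / P_isothermal ≈ 2.29

Isothermal: P_b = P₁(V₁/V₂) = 2.95×7.91.
Adiabatic: P_a = P₁(V₁/V₂)^γ = 2.95×7.91^(1.4).
P_a/P_b = (V₁/V₂)^(γ−1) = 7.91^(0.4) = 2.287.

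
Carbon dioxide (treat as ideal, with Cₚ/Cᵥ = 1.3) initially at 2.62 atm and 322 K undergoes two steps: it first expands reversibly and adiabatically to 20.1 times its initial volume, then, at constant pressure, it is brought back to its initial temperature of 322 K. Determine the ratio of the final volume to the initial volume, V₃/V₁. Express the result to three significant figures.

V₃/V₁ ≈ 49.4

Adiabatic step: V₂/V₁ = 20.1; T₂ = T₁·(1/20.1)^(0.3) = 130.9 K.
Isobaric step: V₃/V₂ = T₃/T₂ = 322/130.9.
V₃/V₁ = (V₂/V₁)(V₃/V₂) = 20.1 × (322/130.9) = 49.45.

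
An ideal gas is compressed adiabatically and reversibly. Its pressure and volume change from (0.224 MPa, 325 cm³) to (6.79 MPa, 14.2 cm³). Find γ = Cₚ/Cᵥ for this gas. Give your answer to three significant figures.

PV^γ = const ⇒ γ = ln(P₂/P₁) / ln(V₁/V₂).
γ = ln(6.79/0.224) / ln(325/14.2) = 1.09.

γ ≈ 1.09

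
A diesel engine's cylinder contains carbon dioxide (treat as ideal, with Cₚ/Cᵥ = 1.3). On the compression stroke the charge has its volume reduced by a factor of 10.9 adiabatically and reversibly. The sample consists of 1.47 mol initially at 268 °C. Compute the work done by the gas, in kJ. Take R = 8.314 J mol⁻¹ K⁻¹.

W ≈ -23.1 kJ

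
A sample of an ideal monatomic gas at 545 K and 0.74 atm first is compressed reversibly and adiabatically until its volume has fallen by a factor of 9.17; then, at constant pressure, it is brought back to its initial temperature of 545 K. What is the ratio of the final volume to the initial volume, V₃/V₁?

V₃/V₁ ≈ 0.0249

For a monatomic ideal gas γ = 5/3.
Adiabatic step: V₂/V₁ = 0.1091; T₂ = T₁·9.17^(2/3) = 2388 K.
Isobaric step: V₃/V₂ = T₃/T₂ = 545/2388.
V₃/V₁ = (V₂/V₁)(V₃/V₂) = 0.1091 × (545/2388) = 0.02489.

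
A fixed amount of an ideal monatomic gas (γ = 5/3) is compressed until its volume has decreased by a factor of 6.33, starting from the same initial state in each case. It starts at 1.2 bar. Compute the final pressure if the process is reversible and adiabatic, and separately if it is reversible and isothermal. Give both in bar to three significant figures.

adiabatic: 26.0 bar; isothermal: 7.60 bar

Isothermal: P₂ = P₁(V₁/V₂) = 1.2×6.33 = 7.596 bar.
Adiabatic: P₂ = P₁(V₁/V₂)^γ = 1.2×6.33^(5/3) = 25.99 bar.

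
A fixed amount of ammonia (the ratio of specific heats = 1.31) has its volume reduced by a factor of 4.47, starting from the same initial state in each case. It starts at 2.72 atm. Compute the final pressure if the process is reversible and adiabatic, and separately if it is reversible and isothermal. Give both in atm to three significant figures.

Isothermal: P₂ = P₁(V₁/V₂) = 2.72×4.47 = 12.16 atm.
Adiabatic: P₂ = P₁(V₁/V₂)^γ = 2.72×4.47^(1.31) = 19.34 atm.

adiabatic: 19.3 atm; isothermal: 12.2 atm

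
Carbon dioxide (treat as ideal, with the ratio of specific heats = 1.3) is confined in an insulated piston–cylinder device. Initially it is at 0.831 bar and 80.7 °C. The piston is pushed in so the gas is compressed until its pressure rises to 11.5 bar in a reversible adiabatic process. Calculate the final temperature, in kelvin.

Along an adiabat T P^((1−γ)/γ) is constant, so T₂ = T₁ (P₂/P₁)^((γ−1)/γ).
T₁ = 80.7 °C = 353.8 K.
T₂ = 353.8 × (11.5/0.831)^(0.231) = 648.9 K.

T₂ ≈ 649 K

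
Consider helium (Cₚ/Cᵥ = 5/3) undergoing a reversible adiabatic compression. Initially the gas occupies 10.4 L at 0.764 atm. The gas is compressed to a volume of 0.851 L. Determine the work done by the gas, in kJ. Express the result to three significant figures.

P₂ = P₁(V₁/V₂)^γ = 0.764×(10.4/0.851)^(5/3) = 49.54 atm.
For a reversible adiabat, W_by_gas = (P₁V₁ − P₂V₂)/(γ−1).
W_by = (77410×0.0104 − 5.019×10^6×0.000851) / (2/3) = -5200 J.

W ≈ -5.20 kJ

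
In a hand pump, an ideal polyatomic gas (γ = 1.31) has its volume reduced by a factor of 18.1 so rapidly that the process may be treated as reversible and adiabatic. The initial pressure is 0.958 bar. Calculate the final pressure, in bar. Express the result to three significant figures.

P₂ ≈ 42.6 bar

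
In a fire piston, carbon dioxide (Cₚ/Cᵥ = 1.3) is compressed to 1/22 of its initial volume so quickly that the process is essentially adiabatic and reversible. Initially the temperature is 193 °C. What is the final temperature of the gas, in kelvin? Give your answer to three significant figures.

For a reversible adiabat TV^(γ−1) is constant, so T₂ = T₁ (V₁/V₂)^(γ−1).
T₁ = 193 °C = 466.1 K.
T₂ = 466.1 × 22^(0.3) = 1178 K.

T₂ ≈ 1180 K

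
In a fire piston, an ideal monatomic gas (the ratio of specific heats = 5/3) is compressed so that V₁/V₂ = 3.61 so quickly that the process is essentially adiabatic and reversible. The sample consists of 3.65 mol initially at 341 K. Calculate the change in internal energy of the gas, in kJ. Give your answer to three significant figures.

ΔU ≈ 21.0 kJ

For a reversible adiabat TV^(γ−1) is constant, so T₂ = T₁ (V₁/V₂)^(γ−1).
T₂ = 341 × 3.61^(2/3) = 802.5 K.
Q = 0, so ΔU = W_on_gas = nCᵥΔT with Cᵥ = R/(γ−1) = 12.47 J/(mol·K).
ΔU = 3.65 × 12.47 × (802.5 − 341) = 21010 J.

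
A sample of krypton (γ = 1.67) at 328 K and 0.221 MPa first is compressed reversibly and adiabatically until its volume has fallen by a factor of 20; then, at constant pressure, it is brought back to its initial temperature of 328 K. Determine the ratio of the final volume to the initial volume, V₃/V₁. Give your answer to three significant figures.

Adiabatic step: V₂/V₁ = 0.05; T₂ = T₁·20^(0.67) = 2441 K.
Isobaric step: V₃/V₂ = T₃/T₂ = 328/2441.
V₃/V₁ = (V₂/V₁)(V₃/V₂) = 0.05 × (328/2441) = 0.006719.

V₃/V₁ ≈ 0.00672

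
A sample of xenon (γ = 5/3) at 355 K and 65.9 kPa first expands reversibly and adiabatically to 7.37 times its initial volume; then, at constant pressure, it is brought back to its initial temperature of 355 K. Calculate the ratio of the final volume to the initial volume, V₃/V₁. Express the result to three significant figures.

Adiabatic step: V₂/V₁ = 7.37; T₂ = T₁·(1/7.37)^(2/3) = 93.74 K.
Isobaric step: V₃/V₂ = T₃/T₂ = 355/93.74.
V₃/V₁ = (V₂/V₁)(V₃/V₂) = 7.37 × (355/93.74) = 27.91.

V₃/V₁ ≈ 27.9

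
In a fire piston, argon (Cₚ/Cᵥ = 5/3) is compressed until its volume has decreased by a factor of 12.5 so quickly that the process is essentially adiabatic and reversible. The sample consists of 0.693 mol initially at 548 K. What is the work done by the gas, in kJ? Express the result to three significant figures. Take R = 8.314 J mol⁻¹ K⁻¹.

W ≈ -20.8 kJ

Adiabatic: T₁V₁^(γ−1) = T₂V₂^(γ−1) ⇒ T₂ = T₁ (V₁/V₂)^(γ−1).
T₂ = 548 × 12.5^(2/3) = 2952 K.
Q = 0, so ΔU = W_on_gas = nCᵥΔT with Cᵥ = R/(γ−1) = 12.47 J/(mol·K).
ΔU = 0.693 × 12.47 × (2952 − 548) = 20770 J.
Work done by the gas = −ΔU = -20770 J.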